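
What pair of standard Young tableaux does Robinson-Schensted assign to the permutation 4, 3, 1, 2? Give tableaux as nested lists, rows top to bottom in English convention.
P = [[1, 2], [3], [4]], Q = [[1, 4], [2], [3]]

Insert each entry of the permutation into P by Schensted row insertion, recording in Q the position of each new cell.

Insert 4: appended to row 1. P = [[4]].
Insert 3: 3 bumps 4 from row 1; 4 starts row 2. P = [[3], [4]].
Insert 1: 1 bumps 3 from row 1; 3 bumps 4 from row 2; 4 starts row 3. P = [[1], [3], [4]].
Insert 2: appended to row 1. P = [[1, 2], [3], [4]].

So P = [[1, 2], [3], [4]], Q = [[1, 4], [2], [3]].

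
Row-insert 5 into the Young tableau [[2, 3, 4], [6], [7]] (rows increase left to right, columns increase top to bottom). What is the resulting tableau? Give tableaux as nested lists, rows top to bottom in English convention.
[[2, 3, 4, 5], [6], [7]]

5 is larger than every entry of row 1, so it is appended to row 1. The new tableau is [[2, 3, 4, 5], [6], [7]].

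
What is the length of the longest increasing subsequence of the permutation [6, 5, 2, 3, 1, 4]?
3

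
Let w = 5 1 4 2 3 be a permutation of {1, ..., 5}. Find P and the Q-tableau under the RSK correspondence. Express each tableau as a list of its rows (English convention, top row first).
Insert each entry of the permutation into P by Schensted row insertion, recording in Q the position of each new cell.

Insert 5: appended to row 1. P = [[5]].
Insert 1: 1 bumps 5 from row 1; 5 starts row 2. P = [[1], [5]].
Insert 4: appended to row 1. P = [[1, 4], [5]].
Insert 2: 2 bumps 4 from row 1; 4 bumps 5 from row 2; 5 starts row 3. P = [[1, 2], [4], [5]].
Insert 3: appended to row 1. P = [[1, 2, 3], [4], [5]].

So P = [[1, 2, 3], [4], [5]], Q = [[1, 3, 5], [2], [4]].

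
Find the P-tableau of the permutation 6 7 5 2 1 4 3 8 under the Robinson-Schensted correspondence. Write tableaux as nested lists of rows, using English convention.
P = [[1, 3, 8], [2, 4], [5, 7], [6]]

Insert 6: appended to row 1. P = [[6]].
Insert 7: appended to row 1. P = [[6, 7]].
Insert 5: 5 bumps 6 from row 1; 6 starts row 2. P = [[5, 7], [6]].
Insert 2: 2 bumps 5 from row 1; 5 bumps 6 from row 2; 6 starts row 3. P = [[2, 7], [5], [6]].
Insert 1: 1 bumps 2 from row 1; 2 bumps 5 from row 2; 5 bumps 6 from row 3; 6 starts row 4. P = [[1, 7], [2], [5], [6]].
Insert 4: 4 bumps 7 from row 1; 7 appends to row 2. P = [[1, 4], [2, 7], [5], [6]].
Insert 3: 3 bumps 4 from row 1; 4 bumps 7 from row 2; 7 appends to row 3. P = [[1, 3], [2, 4], [5, 7], [6]].
Insert 8: appended to row 1. P = [[1, 3, 8], [2, 4], [5, 7], [6]].

So P = [[1, 3, 8], [2, 4], [5, 7], [6]].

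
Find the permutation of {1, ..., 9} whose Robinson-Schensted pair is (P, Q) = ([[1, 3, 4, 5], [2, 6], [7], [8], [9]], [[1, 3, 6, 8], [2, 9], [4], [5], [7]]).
9 2 8 7 3 4 1 6 5

Reverse the RSK construction: for i from n down to 1, find the cell of Q containing i, remove the entry at that cell from P, and reverse-bump it up through P; the value ejected from row 1 is w(i).

Step i=9: Q has 9 at row 2, column 2; remove 6 from row 2 of P and reverse-bump: 6 enters row 1 and ejects 5. So w(9) = 5. P is now [[1, 3, 4, 6], [2], [7], [8], [9]].
Step i=8: Q has 8 at row 1, column 4; remove that cell from P, ejecting 6. So w(8) = 6. P is now [[1, 3, 4], [2], [7], [8], [9]].
Step i=7: Q has 7 at row 5, column 1; remove 9 from row 5 of P and reverse-bump: 9 enters row 4 and ejects 8; 8 enters row 3 and ejects 7; 7 enters row 2 and ejects 2; 2 enters row 1 and ejects 1. So w(7) = 1. P is now [[2, 3, 4], [7], [8], [9]].
Step i=6: Q has 6 at row 1, column 3; remove that cell from P, ejecting 4. So w(6) = 4. P is now [[2, 3], [7], [8], [9]].
Step i=5: Q has 5 at row 4, column 1; remove 9 from row 4 of P and reverse-bump: 9 enters row 3 and ejects 8; 8 enters row 2 and ejects 7; 7 enters row 1 and ejects 3. So w(5) = 3. P is now [[2, 7], [8], [9]].
Step i=4: Q has 4 at row 3, column 1; remove 9 from row 3 of P and reverse-bump: 9 enters row 2 and ejects 8; 8 enters row 1 and ejects 7. So w(4) = 7. P is now [[2, 8], [9]].
Step i=3: Q has 3 at row 1, column 2; remove that cell from P, ejecting 8. So w(3) = 8. P is now [[2], [9]].
Step i=2: Q has 2 at row 2, column 1; remove 9 from row 2 of P and reverse-bump: 9 enters row 1 and ejects 2. So w(2) = 2. P is now [[9]].
Step i=1: Q has 1 at row 1, column 1; remove that cell from P, ejecting 9. So w(1) = 9. P is now [].

So w = 9 2 8 7 3 4 1 6 5.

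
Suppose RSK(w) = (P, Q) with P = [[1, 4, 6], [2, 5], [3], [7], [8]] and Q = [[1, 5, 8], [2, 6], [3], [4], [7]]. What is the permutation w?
8 7 3 2 5 4 1 6

Reverse the RSK construction: for i from n down to 1, find the cell of Q containing i, remove the entry at that cell from P, and reverse-bump it up through P; the value ejected from row 1 is w(i).

Step i=8: Q has 8 at row 1, column 3; remove that cell from P, ejecting 6. So w(8) = 6. P is now [[1, 4], [2, 5], [3], [7], [8]].
Step i=7: Q has 7 at row 5, column 1; remove 8 from row 5 of P and reverse-bump: 8 enters row 4 and ejects 7; 7 enters row 3 and ejects 3; 3 enters row 2 and ejects 2; 2 enters row 1 and ejects 1. So w(7) = 1. P is now [[2, 4], [3, 5], [7], [8]].
Step i=6: Q has 6 at row 2, column 2; remove 5 from row 2 of P and reverse-bump: 5 enters row 1 and ejects 4. So w(6) = 4. P is now [[2, 5], [3], [7], [8]].
Step i=5: Q has 5 at row 1, column 2; remove that cell from P, ejecting 5. So w(5) = 5. P is now [[2], [3], [7], [8]].
Step i=4: Q has 4 at row 4, column 1; remove 8 from row 4 of P and reverse-bump: 8 enters row 3 and ejects 7; 7 enters row 2 and ejects 3; 3 enters row 1 and ejects 2. So w(4) = 2. P is now [[3], [7], [8]].
Step i=3: Q has 3 at row 3, column 1; remove 8 from row 3 of P and reverse-bump: 8 enters row 2 and ejects 7; 7 enters row 1 and ejects 3. So w(3) = 3. P is now [[7], [8]].
Step i=2: Q has 2 at row 2, column 1; remove 8 from row 2 of P and reverse-bump: 8 enters row 1 and ejects 7. So w(2) = 7. P is now [[8]].
Step i=1: Q has 1 at row 1, column 1; remove that cell from P, ejecting 8. So w(1) = 8. P is now [].

So w = 8 7 3 2 5 4 1 6.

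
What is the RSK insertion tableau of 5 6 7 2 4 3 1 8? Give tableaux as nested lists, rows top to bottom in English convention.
After inserting 5: P = [[5]].
After inserting 6: P = [[5, 6]].
After inserting 7: P = [[5, 6, 7]].
After inserting 2: P = [[2, 6, 7], [5]].
After inserting 4: P = [[2, 4, 7], [5, 6]].
After inserting 3: P = [[2, 3, 7], [4, 6], [5]].
After inserting 1: P = [[1, 3, 7], [2, 6], [4], [5]].
After inserting 8: P = [[1, 3, 7, 8], [2, 6], [4], [5]].

So P = [[1, 3, 7, 8], [2, 6], [4], [5]].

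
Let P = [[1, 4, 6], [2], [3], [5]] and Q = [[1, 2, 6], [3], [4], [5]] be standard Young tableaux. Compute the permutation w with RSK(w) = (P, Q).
3 5 4 2 1 6

Reverse RSK: for i = n, n-1, ..., 1, locate i in Q, remove the corresponding corner cell from P, and reverse-bump its entry up through P; the value ejected from row 1 is w(i).

So w = 3 5 4 2 1 6.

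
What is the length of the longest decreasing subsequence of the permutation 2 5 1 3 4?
2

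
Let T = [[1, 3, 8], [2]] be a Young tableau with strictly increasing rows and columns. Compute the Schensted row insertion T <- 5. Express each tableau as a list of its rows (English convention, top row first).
[[1, 3, 5], [2, 8]]

In row 1, 5 replaces 8 (the leftmost entry greater than 5); 8 is bumped to row 2. 8 is appended to row 2. The new tableau is [[1, 3, 5], [2, 8]].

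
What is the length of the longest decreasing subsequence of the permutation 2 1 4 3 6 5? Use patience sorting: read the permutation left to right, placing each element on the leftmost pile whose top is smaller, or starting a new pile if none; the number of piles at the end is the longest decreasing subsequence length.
2

2: new pile. tops = [2]
1: new pile. tops = [2, 1]
4: onto pile 1 (replacing 2). tops = [4, 1]
3: onto pile 2 (replacing 1). tops = [4, 3]
6: onto pile 1 (replacing 4). tops = [6, 3]
5: onto pile 2 (replacing 3). tops = [6, 5]

2 piles, so the longest decreasing subsequence has length 2.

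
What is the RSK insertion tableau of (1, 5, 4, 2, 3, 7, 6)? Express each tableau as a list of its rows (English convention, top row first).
P = [[1, 2, 3, 6], [4, 7], [5]]

After inserting 1: P = [[1]].
After inserting 5: P = [[1, 5]].
After inserting 4: P = [[1, 4], [5]].
After inserting 2: P = [[1, 2], [4], [5]].
After inserting 3: P = [[1, 2, 3], [4], [5]].
After inserting 7: P = [[1, 2, 3, 7], [4], [5]].
After inserting 6: P = [[1, 2, 3, 6], [4, 7], [5]].

So P = [[1, 2, 3, 6], [4, 7], [5]].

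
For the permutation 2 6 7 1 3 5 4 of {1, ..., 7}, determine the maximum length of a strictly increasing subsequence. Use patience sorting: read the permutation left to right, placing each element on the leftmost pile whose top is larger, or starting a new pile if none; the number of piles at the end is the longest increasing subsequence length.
3

2: new pile. tops = [2]
6: new pile. tops = [2, 6]
7: new pile. tops = [2, 6, 7]
1: onto pile 1 (replacing 2). tops = [1, 6, 7]
3: onto pile 2 (replacing 6). tops = [1, 3, 7]
5: onto pile 3 (replacing 7). tops = [1, 3, 5]
4: onto pile 3 (replacing 5). tops = [1, 3, 4]

3 piles, so the longest increasing subsequence has length 3.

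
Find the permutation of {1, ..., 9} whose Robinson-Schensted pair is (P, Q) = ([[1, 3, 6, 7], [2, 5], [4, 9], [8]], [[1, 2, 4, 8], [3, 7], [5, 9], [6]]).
Reverse RSK: for i = n, n-1, ..., 1, locate i in Q, remove the corresponding corner cell from P, and reverse-bump its entry up through P; the value ejected from row 1 is w(i).

So w = 4 8 5 9 2 1 6 7 3.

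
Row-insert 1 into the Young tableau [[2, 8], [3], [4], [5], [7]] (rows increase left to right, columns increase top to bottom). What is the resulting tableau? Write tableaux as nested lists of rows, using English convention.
In row 1, 1 replaces 2 (the leftmost entry greater than 1); 2 is bumped to row 2. In row 2, 2 replaces 3 (the leftmost entry greater than 2); 3 is bumped to row 3. In row 3, 3 replaces 4 (the leftmost entry greater than 3); 4 is bumped to row 4. In row 4, 4 replaces 5 (the leftmost entry greater than 4); 5 is bumped to row 5. In row 5, 5 replaces 7 (the leftmost entry greater than 5); 7 is bumped to row 6. 7 starts a new row 6. The new tableau is [[1, 8], [2], [3], [4], [5], [7]].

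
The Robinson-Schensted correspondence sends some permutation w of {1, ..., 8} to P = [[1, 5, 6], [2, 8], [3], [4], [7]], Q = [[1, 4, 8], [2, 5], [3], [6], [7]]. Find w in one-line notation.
7 4 3 8 5 2 1 6

Reverse the RSK construction: for i from n down to 1, find the cell of Q containing i, remove the entry at that cell from P, and reverse-bump it up through P; the value ejected from row 1 is w(i).

Step i=8: Q has 8 at row 1, column 3; remove that cell from P, ejecting 6. So w(8) = 6. P is now [[1, 5], [2, 8], [3], [4], [7]].
Step i=7: Q has 7 at row 5, column 1; remove 7 from row 5 of P and reverse-bump: 7 enters row 4 and ejects 4; 4 enters row 3 and ejects 3; 3 enters row 2 and ejects 2; 2 enters row 1 and ejects 1. So w(7) = 1. P is now [[2, 5], [3, 8], [4], [7]].
Step i=6: Q has 6 at row 4, column 1; remove 7 from row 4 of P and reverse-bump: 7 enters row 3 and ejects 4; 4 enters row 2 and ejects 3; 3 enters row 1 and ejects 2. So w(6) = 2. P is now [[3, 5], [4, 8], [7]].
Step i=5: Q has 5 at row 2, column 2; remove 8 from row 2 of P and reverse-bump: 8 enters row 1 and ejects 5. So w(5) = 5. P is now [[3, 8], [4], [7]].
Step i=4: Q has 4 at row 1, column 2; remove that cell from P, ejecting 8. So w(4) = 8. P is now [[3], [4], [7]].
Step i=3: Q has 3 at row 3, column 1; remove 7 from row 3 of P and reverse-bump: 7 enters row 2 and ejects 4; 4 enters row 1 and ejects 3. So w(3) = 3. P is now [[4], [7]].
Step i=2: Q has 2 at row 2, column 1; remove 7 from row 2 of P and reverse-bump: 7 enters row 1 and ejects 4. So w(2) = 4. P is now [[7]].
Step i=1: Q has 1 at row 1, column 1; remove that cell from P, ejecting 7. So w(1) = 7. P is now [].

So w = 7 4 3 8 5 2 1 6.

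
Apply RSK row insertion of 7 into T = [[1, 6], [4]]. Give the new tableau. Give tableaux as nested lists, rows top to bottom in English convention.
[[1, 6, 7], [4]]

7 is larger than every entry of row 1, so it is appended to row 1. The new tableau is [[1, 6, 7], [4]].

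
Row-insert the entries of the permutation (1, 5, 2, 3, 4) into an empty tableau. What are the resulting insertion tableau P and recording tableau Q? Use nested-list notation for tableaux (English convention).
P = [[1, 2, 3, 4], [5]], Q = [[1, 2, 4, 5], [3]]

Insert each entry of the permutation into P by Schensted row insertion, recording in Q the position of each new cell.

After inserting 1: P = [[1]].
After inserting 5: P = [[1, 5]].
After inserting 2: P = [[1, 2], [5]].
After inserting 3: P = [[1, 2, 3], [5]].
After inserting 4: P = [[1, 2, 3, 4], [5]].

So P = [[1, 2, 3, 4], [5]], Q = [[1, 2, 4, 5], [3]].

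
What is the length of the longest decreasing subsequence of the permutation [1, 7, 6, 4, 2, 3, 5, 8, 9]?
4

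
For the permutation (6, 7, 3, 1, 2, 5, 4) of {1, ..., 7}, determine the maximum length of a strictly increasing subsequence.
3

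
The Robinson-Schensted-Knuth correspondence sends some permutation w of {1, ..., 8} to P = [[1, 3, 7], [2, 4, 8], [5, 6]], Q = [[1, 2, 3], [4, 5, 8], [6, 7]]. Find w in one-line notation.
5 6 8 2 4 1 3 7

Reverse RSK: for i = n, n-1, ..., 1, locate i in Q, remove the corresponding corner cell from P, and reverse-bump its entry up through P; the value ejected from row 1 is w(i).

So w = 5 6 8 2 4 1 3 7.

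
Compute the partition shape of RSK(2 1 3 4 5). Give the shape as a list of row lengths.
Row-insert each entry into an empty tableau.

After inserting 2: P = [[2]].
After inserting 1: P = [[1], [2]].
After inserting 3: P = [[1, 3], [2]].
After inserting 4: P = [[1, 3, 4], [2]].
After inserting 5: P = [[1, 3, 4, 5], [2]].

The final insertion tableau P = [[1, 3, 4, 5], [2]] has shape [4, 1].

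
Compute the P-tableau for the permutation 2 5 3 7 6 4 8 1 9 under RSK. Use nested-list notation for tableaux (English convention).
P = [[1, 3, 4, 8, 9], [2, 6], [5], [7]]

Insert 2: appended to row 1. P = [[2]].
Insert 5: appended to row 1. P = [[2, 5]].
Insert 3: 3 bumps 5 from row 1; 5 starts row 2. P = [[2, 3], [5]].
Insert 7: appended to row 1. P = [[2, 3, 7], [5]].
Insert 6: 6 bumps 7 from row 1; 7 appends to row 2. P = [[2, 3, 6], [5, 7]].
Insert 4: 4 bumps 6 from row 1; 6 bumps 7 from row 2; 7 starts row 3. P = [[2, 3, 4], [5, 6], [7]].
Insert 8: appended to row 1. P = [[2, 3, 4, 8], [5, 6], [7]].
Insert 1: 1 bumps 2 from row 1; 2 bumps 5 from row 2; 5 bumps 7 from row 3; 7 starts row 4. P = [[1, 3, 4, 8], [2, 6], [5], [7]].
Insert 9: appended to row 1. P = [[1, 3, 4, 8, 9], [2, 6], [5], [7]].

So P = [[1, 3, 4, 8, 9], [2, 6], [5], [7]].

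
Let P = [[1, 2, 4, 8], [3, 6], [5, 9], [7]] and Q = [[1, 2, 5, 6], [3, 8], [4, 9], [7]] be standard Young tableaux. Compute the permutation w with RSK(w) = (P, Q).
Reverse the RSK construction: for i from n down to 1, find the cell of Q containing i, remove the entry at that cell from P, and reverse-bump it up through P; the value ejected from row 1 is w(i).

Step i=9: Q has 9 at row 3, column 2; remove 9 from row 3 of P and reverse-bump: 9 enters row 2 and ejects 6; 6 enters row 1 and ejects 4. So w(9) = 4. P is now [[1, 2, 6, 8], [3, 9], [5], [7]].
Step i=8: Q has 8 at row 2, column 2; remove 9 from row 2 of P and reverse-bump: 9 enters row 1 and ejects 8. So w(8) = 8. P is now [[1, 2, 6, 9], [3], [5], [7]].
Step i=7: Q has 7 at row 4, column 1; remove 7 from row 4 of P and reverse-bump: 7 enters row 3 and ejects 5; 5 enters row 2 and ejects 3; 3 enters row 1 and ejects 2. So w(7) = 2. P is now [[1, 3, 6, 9], [5], [7]].
Step i=6: Q has 6 at row 1, column 4; remove that cell from P, ejecting 9. So w(6) = 9. P is now [[1, 3, 6], [5], [7]].
Step i=5: Q has 5 at row 1, column 3; remove that cell from P, ejecting 6. So w(5) = 6. P is now [[1, 3], [5], [7]].
Step i=4: Q has 4 at row 3, column 1; remove 7 from row 3 of P and reverse-bump: 7 enters row 2 and ejects 5; 5 enters row 1 and ejects 3. So w(4) = 3. P is now [[1, 5], [7]].
Step i=3: Q has 3 at row 2, column 1; remove 7 from row 2 of P and reverse-bump: 7 enters row 1 and ejects 5. So w(3) = 5. P is now [[1, 7]].
Step i=2: Q has 2 at row 1, column 2; remove that cell from P, ejecting 7. So w(2) = 7. P is now [[1]].
Step i=1: Q has 1 at row 1, column 1; remove that cell from P, ejecting 1. So w(1) = 1. P is now [].

So w = 1 7 5 3 6 9 2 8 4.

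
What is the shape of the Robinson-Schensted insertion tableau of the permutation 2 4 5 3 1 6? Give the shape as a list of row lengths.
[4, 1, 1]

Row-insert each entry into an empty tableau.

After inserting 2: P = [[2]].
After inserting 4: P = [[2, 4]].
After inserting 5: P = [[2, 4, 5]].
After inserting 3: P = [[2, 3, 5], [4]].
After inserting 1: P = [[1, 3, 5], [2], [4]].
After inserting 6: P = [[1, 3, 5, 6], [2], [4]].

The final insertion tableau P = [[1, 3, 5, 6], [2], [4]] has shape [4, 1, 1].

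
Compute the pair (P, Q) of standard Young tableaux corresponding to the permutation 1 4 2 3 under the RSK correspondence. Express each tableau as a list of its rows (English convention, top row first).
P = [[1, 2, 3], [4]], Q = [[1, 2, 4], [3]]

Insert each entry of the permutation into P by Schensted row insertion, recording in Q the position of each new cell.

Insert 1: appended to row 1. P = [[1]], Q = [[1]].
Insert 4: appended to row 1. P = [[1, 4]], Q = [[1, 2]].
Insert 2: 2 bumps 4 from row 1; 4 starts row 2. P = [[1, 2], [4]], Q = [[1, 2], [3]].
Insert 3: appended to row 1. P = [[1, 2, 3], [4]], Q = [[1, 2, 4], [3]].

So P = [[1, 2, 3], [4]], Q = [[1, 2, 4], [3]].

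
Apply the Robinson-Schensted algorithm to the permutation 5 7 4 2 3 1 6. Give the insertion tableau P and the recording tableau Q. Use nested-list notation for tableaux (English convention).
Insert each entry of the permutation into P by Schensted row insertion, recording in Q the position of each new cell.

Insert 5: appended to row 1. P = [[5]].
Insert 7: appended to row 1. P = [[5, 7]].
Insert 4: 4 bumps 5 from row 1; 5 starts row 2. P = [[4, 7], [5]].
Insert 2: 2 bumps 4 from row 1; 4 bumps 5 from row 2; 5 starts row 3. P = [[2, 7], [4], [5]].
Insert 3: 3 bumps 7 from row 1; 7 appends to row 2. P = [[2, 3], [4, 7], [5]].
Insert 1: 1 bumps 2 from row 1; 2 bumps 4 from row 2; 4 bumps 5 from row 3; 5 starts row 4. P = [[1, 3], [2, 7], [4], [5]].
Insert 6: appended to row 1. P = [[1, 3, 6], [2, 7], [4], [5]].

So P = [[1, 3, 6], [2, 7], [4], [5]], Q = [[1, 2, 7], [3, 5], [4], [6]].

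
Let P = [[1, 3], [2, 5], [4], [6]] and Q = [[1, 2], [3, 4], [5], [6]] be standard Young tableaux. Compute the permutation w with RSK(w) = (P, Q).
Reverse the RSK construction: for i from n down to 1, find the cell of Q containing i, remove the entry at that cell from P, and reverse-bump it up through P; the value ejected from row 1 is w(i).

Step i=6: Q has 6 at row 4, column 1; remove 6 from row 4 of P and reverse-bump: 6 enters row 3 and ejects 4; 4 enters row 2 and ejects 2; 2 enters row 1 and ejects 1. So w(6) = 1. P is now [[2, 3], [4, 5], [6]].
Step i=5: Q has 5 at row 3, column 1; remove 6 from row 3 of P and reverse-bump: 6 enters row 2 and ejects 5; 5 enters row 1 and ejects 3. So w(5) = 3. P is now [[2, 5], [4, 6]].
Step i=4: Q has 4 at row 2, column 2; remove 6 from row 2 of P and reverse-bump: 6 enters row 1 and ejects 5. So w(4) = 5. P is now [[2, 6], [4]].
Step i=3: Q has 3 at row 2, column 1; remove 4 from row 2 of P and reverse-bump: 4 enters row 1 and ejects 2. So w(3) = 2. P is now [[4, 6]].
Step i=2: Q has 2 at row 1, column 2; remove that cell from P, ejecting 6. So w(2) = 6. P is now [[4]].
Step i=1: Q has 1 at row 1, column 1; remove that cell from P, ejecting 4. So w(1) = 4. P is now [].

So w = 4 6 2 5 3 1.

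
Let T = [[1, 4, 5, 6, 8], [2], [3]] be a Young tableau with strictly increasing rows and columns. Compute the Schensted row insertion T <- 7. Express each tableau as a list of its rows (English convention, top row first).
[[1, 4, 5, 6, 7], [2, 8], [3]]

In row 1, 7 replaces 8 (the leftmost entry greater than 7); 8 is bumped to row 2. 8 is appended to row 2. The new tableau is [[1, 4, 5, 6, 7], [2, 8], [3]].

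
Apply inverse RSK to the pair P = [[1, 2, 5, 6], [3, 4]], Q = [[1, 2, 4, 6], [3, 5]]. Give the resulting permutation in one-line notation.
3 4 1 5 2 6

Reverse RSK: for i = n, n-1, ..., 1, locate i in Q, remove the corresponding corner cell from P, and reverse-bump its entry up through P; the value ejected from row 1 is w(i).

So w = 3 4 1 5 2 6.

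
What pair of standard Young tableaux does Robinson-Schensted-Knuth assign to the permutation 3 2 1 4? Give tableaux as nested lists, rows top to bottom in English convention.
Insert each entry of the permutation into P by Schensted row insertion, recording in Q the position of each new cell.

Insert 3: appended to row 1. P = [[3]].
Insert 2: 2 bumps 3 from row 1; 3 starts row 2. P = [[2], [3]].
Insert 1: 1 bumps 2 from row 1; 2 bumps 3 from row 2; 3 starts row 3. P = [[1], [2], [3]].
Insert 4: appended to row 1. P = [[1, 4], [2], [3]].

So P = [[1, 4], [2], [3]], Q = [[1, 4], [2], [3]].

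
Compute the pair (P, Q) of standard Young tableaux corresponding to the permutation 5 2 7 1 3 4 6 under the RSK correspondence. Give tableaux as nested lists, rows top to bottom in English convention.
P = [[1, 3, 4, 6], [2, 7], [5]], Q = [[1, 3, 6, 7], [2, 5], [4]]

Insert each entry of the permutation into P by Schensted row insertion, recording in Q the position of each new cell.

Insert 5: appended to row 1. P = [[5]], Q = [[1]].
Insert 2: 2 bumps 5 from row 1; 5 starts row 2. P = [[2], [5]], Q = [[1], [2]].
Insert 7: appended to row 1. P = [[2, 7], [5]], Q = [[1, 3], [2]].
Insert 1: 1 bumps 2 from row 1; 2 bumps 5 from row 2; 5 starts row 3. P = [[1, 7], [2], [5]], Q = [[1, 3], [2], [4]].
Insert 3: 3 bumps 7 from row 1; 7 appends to row 2. P = [[1, 3], [2, 7], [5]], Q = [[1, 3], [2, 5], [4]].
Insert 4: appended to row 1. P = [[1, 3, 4], [2, 7], [5]], Q = [[1, 3, 6], [2, 5], [4]].
Insert 6: appended to row 1. P = [[1, 3, 4, 6], [2, 7], [5]], Q = [[1, 3, 6, 7], [2, 5], [4]].

So P = [[1, 3, 4, 6], [2, 7], [5]], Q = [[1, 3, 6, 7], [2, 5], [4]].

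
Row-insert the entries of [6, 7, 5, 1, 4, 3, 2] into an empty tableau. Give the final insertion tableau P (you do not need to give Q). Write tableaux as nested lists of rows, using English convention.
Insert 6: appended to row 1. P = [[6]].
Insert 7: appended to row 1. P = [[6, 7]].
Insert 5: 5 bumps 6 from row 1; 6 starts row 2. P = [[5, 7], [6]].
Insert 1: 1 bumps 5 from row 1; 5 bumps 6 from row 2; 6 starts row 3. P = [[1, 7], [5], [6]].
Insert 4: 4 bumps 7 from row 1; 7 appends to row 2. P = [[1, 4], [5, 7], [6]].
Insert 3: 3 bumps 4 from row 1; 4 bumps 5 from row 2; 5 bumps 6 from row 3; 6 starts row 4. P = [[1, 3], [4, 7], [5], [6]].
Insert 2: 2 bumps 3 from row 1; 3 bumps 4 from row 2; 4 bumps 5 from row 3; 5 bumps 6 from row 4; 6 starts row 5. P = [[1, 2], [3, 7], [4], [5], [6]].

So P = [[1, 2], [3, 7], [4], [5], [6]].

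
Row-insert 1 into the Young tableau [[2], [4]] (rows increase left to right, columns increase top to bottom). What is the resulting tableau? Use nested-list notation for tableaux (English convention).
[[1], [2], [4]]

In row 1, 1 replaces 2 (the leftmost entry greater than 1); 2 is bumped to row 2. In row 2, 2 replaces 4 (the leftmost entry greater than 2); 4 is bumped to row 3. 4 starts a new row 3. The new tableau is [[1], [2], [4]].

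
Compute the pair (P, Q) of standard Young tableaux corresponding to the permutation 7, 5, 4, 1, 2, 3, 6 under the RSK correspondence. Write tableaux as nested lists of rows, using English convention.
Insert each entry of the permutation into P by Schensted row insertion, recording in Q the position of each new cell.

Insert 7: appended to row 1. P = [[7]].
Insert 5: 5 bumps 7 from row 1; 7 starts row 2. P = [[5], [7]].
Insert 4: 4 bumps 5 from row 1; 5 bumps 7 from row 2; 7 starts row 3. P = [[4], [5], [7]].
Insert 1: 1 bumps 4 from row 1; 4 bumps 5 from row 2; 5 bumps 7 from row 3; 7 starts row 4. P = [[1], [4], [5], [7]].
Insert 2: appended to row 1. P = [[1, 2], [4], [5], [7]].
Insert 3: appended to row 1. P = [[1, 2, 3], [4], [5], [7]].
Insert 6: appended to row 1. P = [[1, 2, 3, 6], [4], [5], [7]].

So P = [[1, 2, 3, 6], [4], [5], [7]], Q = [[1, 5, 6, 7], [2], [3], [4]].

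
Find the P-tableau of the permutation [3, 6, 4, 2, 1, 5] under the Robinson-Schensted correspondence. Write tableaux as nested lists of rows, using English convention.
P = [[1, 4, 5], [2], [3], [6]]

Insert 3: appended to row 1. P = [[3]].
Insert 6: appended to row 1. P = [[3, 6]].
Insert 4: 4 bumps 6 from row 1; 6 starts row 2. P = [[3, 4], [6]].
Insert 2: 2 bumps 3 from row 1; 3 bumps 6 from row 2; 6 starts row 3. P = [[2, 4], [3], [6]].
Insert 1: 1 bumps 2 from row 1; 2 bumps 3 from row 2; 3 bumps 6 from row 3; 6 starts row 4. P = [[1, 4], [2], [3], [6]].
Insert 5: appended to row 1. P = [[1, 4, 5], [2], [3], [6]].

So P = [[1, 4, 5], [2], [3], [6]].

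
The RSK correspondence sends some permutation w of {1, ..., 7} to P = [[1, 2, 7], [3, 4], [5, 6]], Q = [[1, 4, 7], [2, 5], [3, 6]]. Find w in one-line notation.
Reverse the RSK construction: for i from n down to 1, find the cell of Q containing i, remove the entry at that cell from P, and reverse-bump it up through P; the value ejected from row 1 is w(i).

Step i=7: Q has 7 at row 1, column 3; remove that cell from P, ejecting 7. So w(7) = 7. P is now [[1, 2], [3, 4], [5, 6]].
Step i=6: Q has 6 at row 3, column 2; remove 6 from row 3 of P and reverse-bump: 6 enters row 2 and ejects 4; 4 enters row 1 and ejects 2. So w(6) = 2. P is now [[1, 4], [3, 6], [5]].
Step i=5: Q has 5 at row 2, column 2; remove 6 from row 2 of P and reverse-bump: 6 enters row 1 and ejects 4. So w(5) = 4. P is now [[1, 6], [3], [5]].
Step i=4: Q has 4 at row 1, column 2; remove that cell from P, ejecting 6. So w(4) = 6. P is now [[1], [3], [5]].
Step i=3: Q has 3 at row 3, column 1; remove 5 from row 3 of P and reverse-bump: 5 enters row 2 and ejects 3; 3 enters row 1 and ejects 1. So w(3) = 1. P is now [[3], [5]].
Step i=2: Q has 2 at row 2, column 1; remove 5 from row 2 of P and reverse-bump: 5 enters row 1 and ejects 3. So w(2) = 3. P is now [[5]].
Step i=1: Q has 1 at row 1, column 1; remove that cell from P, ejecting 5. So w(1) = 5. P is now [].

So w = 5 3 1 6 4 2 7.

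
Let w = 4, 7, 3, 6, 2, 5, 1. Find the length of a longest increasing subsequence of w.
2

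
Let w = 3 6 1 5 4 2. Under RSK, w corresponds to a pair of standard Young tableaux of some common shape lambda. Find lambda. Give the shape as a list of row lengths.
Row-insert each entry into an empty tableau.

After inserting 3: P = [[3]].
After inserting 6: P = [[3, 6]].
After inserting 1: P = [[1, 6], [3]].
After inserting 5: P = [[1, 5], [3, 6]].
After inserting 4: P = [[1, 4], [3, 5], [6]].
After inserting 2: P = [[1, 2], [3, 4], [5], [6]].

The final insertion tableau P = [[1, 2], [3, 4], [5], [6]] has shape [2, 2, 1, 1].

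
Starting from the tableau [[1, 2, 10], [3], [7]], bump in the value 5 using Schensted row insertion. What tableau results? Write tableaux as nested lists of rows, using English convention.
In row 1, 5 replaces 10 (the leftmost entry greater than 5); 10 is bumped to row 2. 10 is appended to row 2. The new tableau is [[1, 2, 5], [3, 10], [7]].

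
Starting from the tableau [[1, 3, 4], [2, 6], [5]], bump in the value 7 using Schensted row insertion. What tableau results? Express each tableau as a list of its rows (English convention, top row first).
7 is larger than every entry of row 1, so it is appended to row 1. The new tableau is [[1, 3, 4, 7], [2, 6], [5]].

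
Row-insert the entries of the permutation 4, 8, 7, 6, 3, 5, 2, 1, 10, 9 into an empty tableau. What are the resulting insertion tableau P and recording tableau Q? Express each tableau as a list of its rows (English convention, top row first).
Insert each entry of the permutation into P by Schensted row insertion, recording in Q the position of each new cell.

Insert 4: appended to row 1. P = [[4]], Q = [[1]].
Insert 8: appended to row 1. P = [[4, 8]], Q = [[1, 2]].
Insert 7: 7 bumps 8 from row 1; 8 starts row 2. P = [[4, 7], [8]], Q = [[1, 2], [3]].
Insert 6: 6 bumps 7 from row 1; 7 bumps 8 from row 2; 8 starts row 3. P = [[4, 6], [7], [8]], Q = [[1, 2], [3], [4]].
Insert 3: 3 bumps 4 from row 1; 4 bumps 7 from row 2; 7 bumps 8 from row 3; 8 starts row 4. P = [[3, 6], [4], [7], [8]], Q = [[1, 2], [3], [4], [5]].
Insert 5: 5 bumps 6 from row 1; 6 appends to row 2. P = [[3, 5], [4, 6], [7], [8]], Q = [[1, 2], [3, 6], [4], [5]].
Insert 2: 2 bumps 3 from row 1; 3 bumps 4 from row 2; 4 bumps 7 from row 3; 7 bumps 8 from row 4; 8 starts row 5. P = [[2, 5], [3, 6], [4], [7], [8]], Q = [[1, 2], [3, 6], [4], [5], [7]].
Insert 1: 1 bumps 2 from row 1; 2 bumps 3 from row 2; 3 bumps 4 from row 3; 4 bumps 7 from row 4; 7 bumps 8 from row 5; 8 starts row 6. P = [[1, 5], [2, 6], [3], [4], [7], [8]], Q = [[1, 2], [3, 6], [4], [5], [7], [8]].
Insert 10: appended to row 1. P = [[1, 5, 10], [2, 6], [3], [4], [7], [8]], Q = [[1, 2, 9], [3, 6], [4], [5], [7], [8]].
Insert 9: 9 bumps 10 from row 1; 10 appends to row 2. P = [[1, 5, 9], [2, 6, 10], [3], [4], [7], [8]], Q = [[1, 2, 9], [3, 6, 10], [4], [5], [7], [8]].

So P = [[1, 5, 9], [2, 6, 10], [3], [4], [7], [8]], Q = [[1, 2, 9], [3, 6, 10], [4], [5], [7], [8]].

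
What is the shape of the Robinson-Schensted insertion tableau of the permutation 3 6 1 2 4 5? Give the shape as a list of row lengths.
[4, 2]

Row-insert each entry into an empty tableau.

After inserting 3: P = [[3]].
After inserting 6: P = [[3, 6]].
After inserting 1: P = [[1, 6], [3]].
After inserting 2: P = [[1, 2], [3, 6]].
After inserting 4: P = [[1, 2, 4], [3, 6]].
After inserting 5: P = [[1, 2, 4, 5], [3, 6]].

The final insertion tableau P = [[1, 2, 4, 5], [3, 6]] has shape [4, 2].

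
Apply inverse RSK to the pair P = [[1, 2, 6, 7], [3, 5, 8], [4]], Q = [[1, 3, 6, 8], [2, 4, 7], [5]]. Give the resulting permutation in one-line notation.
4 1 5 3 2 8 6 7

Reverse RSK: for i = n, n-1, ..., 1, locate i in Q, remove the corresponding corner cell from P, and reverse-bump its entry up through P; the value ejected from row 1 is w(i).

So w = 4 1 5 3 2 8 6 7.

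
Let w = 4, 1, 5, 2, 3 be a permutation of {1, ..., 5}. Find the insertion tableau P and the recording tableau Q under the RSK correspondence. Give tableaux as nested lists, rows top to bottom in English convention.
P = [[1, 2, 3], [4, 5]], Q = [[1, 3, 5], [2, 4]]

Insert each entry of the permutation into P by Schensted row insertion, recording in Q the position of each new cell.

After inserting 4: P = [[4]].
After inserting 1: P = [[1], [4]].
After inserting 5: P = [[1, 5], [4]].
After inserting 2: P = [[1, 2], [4, 5]].
After inserting 3: P = [[1, 2, 3], [4, 5]].

So P = [[1, 2, 3], [4, 5]], Q = [[1, 3, 5], [2, 4]].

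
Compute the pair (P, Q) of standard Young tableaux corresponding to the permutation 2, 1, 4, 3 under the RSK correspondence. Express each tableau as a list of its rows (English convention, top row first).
P = [[1, 3], [2, 4]], Q = [[1, 3], [2, 4]]

Insert each entry of the permutation into P by Schensted row insertion, recording in Q the position of each new cell.

Insert 2: appended to row 1. P = [[2]], Q = [[1]].
Insert 1: 1 bumps 2 from row 1; 2 starts row 2. P = [[1], [2]], Q = [[1], [2]].
Insert 4: appended to row 1. P = [[1, 4], [2]], Q = [[1, 3], [2]].
Insert 3: 3 bumps 4 from row 1; 4 appends to row 2. P = [[1, 3], [2, 4]], Q = [[1, 3], [2, 4]].

So P = [[1, 3], [2, 4]], Q = [[1, 3], [2, 4]].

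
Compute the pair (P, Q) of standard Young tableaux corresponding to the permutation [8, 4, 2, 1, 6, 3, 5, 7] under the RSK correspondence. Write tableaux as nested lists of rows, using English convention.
Insert each entry of the permutation into P by Schensted row insertion, recording in Q the position of each new cell.

Insert 8: appended to row 1. P = [[8]].
Insert 4: 4 bumps 8 from row 1; 8 starts row 2. P = [[4], [8]].
Insert 2: 2 bumps 4 from row 1; 4 bumps 8 from row 2; 8 starts row 3. P = [[2], [4], [8]].
Insert 1: 1 bumps 2 from row 1; 2 bumps 4 from row 2; 4 bumps 8 from row 3; 8 starts row 4. P = [[1], [2], [4], [8]].
Insert 6: appended to row 1. P = [[1, 6], [2], [4], [8]].
Insert 3: 3 bumps 6 from row 1; 6 appends to row 2. P = [[1, 3], [2, 6], [4], [8]].
Insert 5: appended to row 1. P = [[1, 3, 5], [2, 6], [4], [8]].
Insert 7: appended to row 1. P = [[1, 3, 5, 7], [2, 6], [4], [8]].

So P = [[1, 3, 5, 7], [2, 6], [4], [8]], Q = [[1, 5, 7, 8], [2, 6], [3], [4]].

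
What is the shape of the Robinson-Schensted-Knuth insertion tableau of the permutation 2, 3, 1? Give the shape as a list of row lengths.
Row-insert each entry into an empty tableau.

After inserting 2: P = [[2]].
After inserting 3: P = [[2, 3]].
After inserting 1: P = [[1, 3], [2]].

The final insertion tableau P = [[1, 3], [2]] has shape [2, 1].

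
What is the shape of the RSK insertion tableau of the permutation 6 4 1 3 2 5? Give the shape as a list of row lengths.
[3, 1, 1, 1]

Row-insert each entry into an empty tableau.

After inserting 6: P = [[6]].
After inserting 4: P = [[4], [6]].
After inserting 1: P = [[1], [4], [6]].
After inserting 3: P = [[1, 3], [4], [6]].
After inserting 2: P = [[1, 2], [3], [4], [6]].
After inserting 5: P = [[1, 2, 5], [3], [4], [6]].

The final insertion tableau P = [[1, 2, 5], [3], [4], [6]] has shape [3, 1, 1, 1].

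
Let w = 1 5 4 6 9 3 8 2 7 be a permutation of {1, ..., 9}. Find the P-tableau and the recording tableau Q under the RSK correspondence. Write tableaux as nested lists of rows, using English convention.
P = [[1, 2, 6, 7], [3, 8], [4, 9], [5]], Q = [[1, 2, 4, 5], [3, 7], [6, 9], [8]]

Insert each entry of the permutation into P by Schensted row insertion, recording in Q the position of each new cell.

Insert 1: appended to row 1. P = [[1]].
Insert 5: appended to row 1. P = [[1, 5]].
Insert 4: 4 bumps 5 from row 1; 5 starts row 2. P = [[1, 4], [5]].
Insert 6: appended to row 1. P = [[1, 4, 6], [5]].
Insert 9: appended to row 1. P = [[1, 4, 6, 9], [5]].
Insert 3: 3 bumps 4 from row 1; 4 bumps 5 from row 2; 5 starts row 3. P = [[1, 3, 6, 9], [4], [5]].
Insert 8: 8 bumps 9 from row 1; 9 appends to row 2. P = [[1, 3, 6, 8], [4, 9], [5]].
Insert 2: 2 bumps 3 from row 1; 3 bumps 4 from row 2; 4 bumps 5 from row 3; 5 starts row 4. P = [[1, 2, 6, 8], [3, 9], [4], [5]].
Insert 7: 7 bumps 8 from row 1; 8 bumps 9 from row 2; 9 appends to row 3. P = [[1, 2, 6, 7], [3, 8], [4, 9], [5]].

So P = [[1, 2, 6, 7], [3, 8], [4, 9], [5]], Q = [[1, 2, 4, 5], [3, 7], [6, 9], [8]].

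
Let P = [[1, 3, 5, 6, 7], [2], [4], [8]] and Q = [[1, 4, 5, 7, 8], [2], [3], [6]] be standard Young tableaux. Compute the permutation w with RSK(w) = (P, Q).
Reverse the RSK construction: for i from n down to 1, find the cell of Q containing i, remove the entry at that cell from P, and reverse-bump it up through P; the value ejected from row 1 is w(i).

Step i=8: Q has 8 at row 1, column 5; remove that cell from P, ejecting 7. So w(8) = 7. P is now [[1, 3, 5, 6], [2], [4], [8]].
Step i=7: Q has 7 at row 1, column 4; remove that cell from P, ejecting 6. So w(7) = 6. P is now [[1, 3, 5], [2], [4], [8]].
Step i=6: Q has 6 at row 4, column 1; remove 8 from row 4 of P and reverse-bump: 8 enters row 3 and ejects 4; 4 enters row 2 and ejects 2; 2 enters row 1 and ejects 1. So w(6) = 1. P is now [[2, 3, 5], [4], [8]].
Step i=5: Q has 5 at row 1, column 3; remove that cell from P, ejecting 5. So w(5) = 5. P is now [[2, 3], [4], [8]].
Step i=4: Q has 4 at row 1, column 2; remove that cell from P, ejecting 3. So w(4) = 3. P is now [[2], [4], [8]].
Step i=3: Q has 3 at row 3, column 1; remove 8 from row 3 of P and reverse-bump: 8 enters row 2 and ejects 4; 4 enters row 1 and ejects 2. So w(3) = 2. P is now [[4], [8]].
Step i=2: Q has 2 at row 2, column 1; remove 8 from row 2 of P and reverse-bump: 8 enters row 1 and ejects 4. So w(2) = 4. P is now [[8]].
Step i=1: Q has 1 at row 1, column 1; remove that cell from P, ejecting 8. So w(1) = 8. P is now [].

So w = 8 4 2 3 5 1 6 7.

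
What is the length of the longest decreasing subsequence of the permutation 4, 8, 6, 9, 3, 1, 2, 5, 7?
4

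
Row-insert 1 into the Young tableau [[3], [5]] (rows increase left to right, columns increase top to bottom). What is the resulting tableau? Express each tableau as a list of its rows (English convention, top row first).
In row 1, 1 replaces 3 (the leftmost entry greater than 1); 3 is bumped to row 2. In row 2, 3 replaces 5 (the leftmost entry greater than 3); 5 is bumped to row 3. 5 starts a new row 3. The new tableau is [[1], [3], [5]].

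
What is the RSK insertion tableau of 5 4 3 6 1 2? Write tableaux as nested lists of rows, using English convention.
P = [[1, 2], [3, 6], [4], [5]]

Insert 5: appended to row 1. P = [[5]].
Insert 4: 4 bumps 5 from row 1; 5 starts row 2. P = [[4], [5]].
Insert 3: 3 bumps 4 from row 1; 4 bumps 5 from row 2; 5 starts row 3. P = [[3], [4], [5]].
Insert 6: appended to row 1. P = [[3, 6], [4], [5]].
Insert 1: 1 bumps 3 from row 1; 3 bumps 4 from row 2; 4 bumps 5 from row 3; 5 starts row 4. P = [[1, 6], [3], [4], [5]].
Insert 2: 2 bumps 6 from row 1; 6 appends to row 2. P = [[1, 2], [3, 6], [4], [5]].

So P = [[1, 2], [3, 6], [4], [5]].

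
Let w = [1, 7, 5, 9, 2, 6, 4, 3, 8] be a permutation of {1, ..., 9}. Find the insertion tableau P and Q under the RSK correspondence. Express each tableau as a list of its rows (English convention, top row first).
Insert each entry of the permutation into P by Schensted row insertion, recording in Q the position of each new cell.

Insert 1: appended to row 1. P = [[1]].
Insert 7: appended to row 1. P = [[1, 7]].
Insert 5: 5 bumps 7 from row 1; 7 starts row 2. P = [[1, 5], [7]].
Insert 9: appended to row 1. P = [[1, 5, 9], [7]].
Insert 2: 2 bumps 5 from row 1; 5 bumps 7 from row 2; 7 starts row 3. P = [[1, 2, 9], [5], [7]].
Insert 6: 6 bumps 9 from row 1; 9 appends to row 2. P = [[1, 2, 6], [5, 9], [7]].
Insert 4: 4 bumps 6 from row 1; 6 bumps 9 from row 2; 9 appends to row 3. P = [[1, 2, 4], [5, 6], [7, 9]].
Insert 3: 3 bumps 4 from row 1; 4 bumps 5 from row 2; 5 bumps 7 from row 3; 7 starts row 4. P = [[1, 2, 3], [4, 6], [5, 9], [7]].
Insert 8: appended to row 1. P = [[1, 2, 3, 8], [4, 6], [5, 9], [7]].

So P = [[1, 2, 3, 8], [4, 6], [5, 9], [7]], Q = [[1, 2, 4, 9], [3, 6], [5, 7], [8]].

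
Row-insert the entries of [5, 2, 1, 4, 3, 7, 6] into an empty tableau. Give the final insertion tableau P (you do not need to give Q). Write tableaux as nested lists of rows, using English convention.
Insert 5: appended to row 1. P = [[5]].
Insert 2: 2 bumps 5 from row 1; 5 starts row 2. P = [[2], [5]].
Insert 1: 1 bumps 2 from row 1; 2 bumps 5 from row 2; 5 starts row 3. P = [[1], [2], [5]].
Insert 4: appended to row 1. P = [[1, 4], [2], [5]].
Insert 3: 3 bumps 4 from row 1; 4 appends to row 2. P = [[1, 3], [2, 4], [5]].
Insert 7: appended to row 1. P = [[1, 3, 7], [2, 4], [5]].
Insert 6: 6 bumps 7 from row 1; 7 appends to row 2. P = [[1, 3, 6], [2, 4, 7], [5]].

So P = [[1, 3, 6], [2, 4, 7], [5]].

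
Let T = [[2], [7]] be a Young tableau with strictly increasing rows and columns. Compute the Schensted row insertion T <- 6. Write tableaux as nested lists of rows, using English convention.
6 is larger than every entry of row 1, so it is appended to row 1. The new tableau is [[2, 6], [7]].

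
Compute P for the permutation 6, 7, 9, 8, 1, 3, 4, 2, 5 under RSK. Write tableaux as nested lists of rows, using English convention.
P = [[1, 2, 4, 5], [3, 7, 8], [6], [9]]

After inserting 6: P = [[6]].
After inserting 7: P = [[6, 7]].
After inserting 9: P = [[6, 7, 9]].
After inserting 8: P = [[6, 7, 8], [9]].
After inserting 1: P = [[1, 7, 8], [6], [9]].
After inserting 3: P = [[1, 3, 8], [6, 7], [9]].
After inserting 4: P = [[1, 3, 4], [6, 7, 8], [9]].
After inserting 2: P = [[1, 2, 4], [3, 7, 8], [6], [9]].
After inserting 5: P = [[1, 2, 4, 5], [3, 7, 8], [6], [9]].

So P = [[1, 2, 4, 5], [3, 7, 8], [6], [9]].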